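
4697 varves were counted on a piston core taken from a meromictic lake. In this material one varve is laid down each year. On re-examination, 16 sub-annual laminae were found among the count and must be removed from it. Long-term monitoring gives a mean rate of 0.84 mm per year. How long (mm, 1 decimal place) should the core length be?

Adjusted count: 4697 − 16 = 4681 varves.
4681 years at 0.84 mm/year gives 0.84 × 4681 = 3932.0 mm.

3932.0 mm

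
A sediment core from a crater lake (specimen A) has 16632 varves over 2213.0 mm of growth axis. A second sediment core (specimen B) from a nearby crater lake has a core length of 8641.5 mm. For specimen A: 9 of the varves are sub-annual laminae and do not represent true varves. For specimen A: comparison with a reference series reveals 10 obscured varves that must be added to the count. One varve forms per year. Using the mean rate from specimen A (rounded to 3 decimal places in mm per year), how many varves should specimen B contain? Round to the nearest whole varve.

Specimen A: true varve count = 16632 − 9 + 10 = 16633.
A: Mean rate = 2213.0 mm / 16633 years ≈ 0.133 mm/year.
For B, 8641.5 / 0.133 = 64973.68 years ≈ 64974 varves.

64974 varves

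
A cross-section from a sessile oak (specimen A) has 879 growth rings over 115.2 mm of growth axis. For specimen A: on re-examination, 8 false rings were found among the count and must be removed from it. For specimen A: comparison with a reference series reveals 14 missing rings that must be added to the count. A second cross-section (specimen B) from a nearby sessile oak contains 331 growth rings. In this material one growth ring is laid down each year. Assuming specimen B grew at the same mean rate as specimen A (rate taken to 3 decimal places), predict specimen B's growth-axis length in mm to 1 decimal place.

Specimen A: true growth ring count = 879 − 8 + 14 = 885.
A: 115.2 mm over 885 years gives 115.2 / 885 ≈ 0.130 mm per year.
B's length ≈ 0.130 × 331 = 43.0 mm.

43.0 mm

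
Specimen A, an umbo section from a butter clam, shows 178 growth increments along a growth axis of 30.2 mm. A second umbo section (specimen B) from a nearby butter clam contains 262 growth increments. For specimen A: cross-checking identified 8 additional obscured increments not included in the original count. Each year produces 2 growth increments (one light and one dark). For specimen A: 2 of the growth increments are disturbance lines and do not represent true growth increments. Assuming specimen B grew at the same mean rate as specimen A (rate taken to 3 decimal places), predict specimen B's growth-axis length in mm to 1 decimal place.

43.0 mm

Specimen A: true growth increment count = 178 − 2 + 8 = 184.
Specimen A: dividing by 2 growth increments per year: 184 / 2 = 92 years.
A: Mean rate = 30.2 mm / 92 years ≈ 0.328 mm per year.
Specimen B: dividing by 2 growth increments per year: 262 / 2 = 131 years. Length of B = 0.328 × 131 = 43.0 mm.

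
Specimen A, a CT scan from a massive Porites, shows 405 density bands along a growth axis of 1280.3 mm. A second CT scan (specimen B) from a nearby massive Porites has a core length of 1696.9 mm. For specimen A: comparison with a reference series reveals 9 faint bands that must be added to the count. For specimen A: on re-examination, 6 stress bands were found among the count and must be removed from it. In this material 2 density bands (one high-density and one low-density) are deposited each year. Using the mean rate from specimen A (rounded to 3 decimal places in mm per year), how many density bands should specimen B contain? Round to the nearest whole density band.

541 density bands

Specimen A: true density band count = 405 − 6 + 9 = 408.
Specimen A: with 2 density bands per year, 408 / 2 = 204 years.
A: 1280.3 mm over 204 years gives 1280.3 / 204 ≈ 6.276 mm/year.
Specimen B: 1696.9 mm / 6.276 mm per year = 270.38 years; at 2 density bands per year that is 270.38 × 2 ≈ 541 density bands.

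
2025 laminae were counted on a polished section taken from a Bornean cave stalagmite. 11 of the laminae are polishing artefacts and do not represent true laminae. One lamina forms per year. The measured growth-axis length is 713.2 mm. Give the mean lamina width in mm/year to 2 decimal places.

Correcting the raw count gives 2025 − 11 = 2014 true laminae.
713.2 mm over 2014 years gives 713.2 / 2014 ≈ 0.35 mm/year.

0.35 mm/year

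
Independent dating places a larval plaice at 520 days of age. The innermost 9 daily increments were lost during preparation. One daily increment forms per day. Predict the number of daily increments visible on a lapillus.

511 daily increments

Expected daily increments over 520 days: 520.
Subtracting the 9 daily increments not captured gives 520 − 9 = 511 daily increments in the record.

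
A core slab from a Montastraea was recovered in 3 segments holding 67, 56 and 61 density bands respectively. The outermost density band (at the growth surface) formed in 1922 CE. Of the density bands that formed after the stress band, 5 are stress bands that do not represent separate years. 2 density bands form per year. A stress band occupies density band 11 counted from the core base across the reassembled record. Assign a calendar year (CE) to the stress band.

Total density bands = 67 + 56 + 61 = 184.
The stress band sits at density band 11 from the core base, so 184 − 11 = 173 density bands formed after it.
Removing the 5 false density bands leaves 173 − 5 = 168 true density bands beyond the stress band.
Dividing by 2 density bands per year: 168 / 2 = 84 years.
The density band at the growth surface is 1922 CE, so the stress band dates to 1922 − 84 = 1838 CE.

1838 CE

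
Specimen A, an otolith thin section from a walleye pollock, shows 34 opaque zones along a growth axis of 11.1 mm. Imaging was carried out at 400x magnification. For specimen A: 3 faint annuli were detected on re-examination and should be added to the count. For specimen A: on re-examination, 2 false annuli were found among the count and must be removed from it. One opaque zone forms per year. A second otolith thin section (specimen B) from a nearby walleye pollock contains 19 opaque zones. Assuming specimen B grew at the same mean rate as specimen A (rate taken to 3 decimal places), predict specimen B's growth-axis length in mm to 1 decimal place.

Specimen A: true opaque zone count = 34 − 2 + 3 = 35.
A: 11.1 mm over 35 years gives 11.1 / 35 ≈ 0.317 mm per year.
B's length ≈ 0.317 × 19 = 6.0 mm.

6.0 mm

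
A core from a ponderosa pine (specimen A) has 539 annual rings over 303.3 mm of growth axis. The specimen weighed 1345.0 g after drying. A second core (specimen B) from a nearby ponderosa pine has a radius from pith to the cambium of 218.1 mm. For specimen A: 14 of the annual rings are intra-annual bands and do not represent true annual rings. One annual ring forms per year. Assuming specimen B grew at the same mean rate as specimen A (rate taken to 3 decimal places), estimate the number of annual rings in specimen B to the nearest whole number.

377 annual rings

Specimen A: correcting the raw count gives 539 − 14 = 525 true annual rings.
A: Mean rate = 303.3 mm / 525 years ≈ 0.578 mm/year.
For B, 218.1 / 0.578 = 377.34 years ≈ 377 annual rings.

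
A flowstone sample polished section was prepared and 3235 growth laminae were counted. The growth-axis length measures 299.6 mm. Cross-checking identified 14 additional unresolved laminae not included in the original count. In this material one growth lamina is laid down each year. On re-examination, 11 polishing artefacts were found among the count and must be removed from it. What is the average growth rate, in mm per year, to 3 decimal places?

0.093 mm per year

Correcting the raw count gives 3235 − 11 + 14 = 3238 true growth laminae.
Mean rate = 299.6 mm / 3238 years ≈ 0.093 mm per year.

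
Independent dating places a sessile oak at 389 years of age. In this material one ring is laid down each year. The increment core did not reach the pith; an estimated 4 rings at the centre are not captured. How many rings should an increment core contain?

385 rings

One ring per year gives 389 rings over 389 years.
Subtracting the 4 rings not captured gives 389 − 4 = 385 rings in the record.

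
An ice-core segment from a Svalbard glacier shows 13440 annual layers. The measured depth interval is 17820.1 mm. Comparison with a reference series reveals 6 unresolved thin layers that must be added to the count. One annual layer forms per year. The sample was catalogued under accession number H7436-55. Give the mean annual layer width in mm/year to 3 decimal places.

1.325 mm/year

Correcting the raw count gives 13440 + 6 = 13446 true annual layers.
Extension rate ≈ 17820.1 / 13446 = 1.325 mm/year.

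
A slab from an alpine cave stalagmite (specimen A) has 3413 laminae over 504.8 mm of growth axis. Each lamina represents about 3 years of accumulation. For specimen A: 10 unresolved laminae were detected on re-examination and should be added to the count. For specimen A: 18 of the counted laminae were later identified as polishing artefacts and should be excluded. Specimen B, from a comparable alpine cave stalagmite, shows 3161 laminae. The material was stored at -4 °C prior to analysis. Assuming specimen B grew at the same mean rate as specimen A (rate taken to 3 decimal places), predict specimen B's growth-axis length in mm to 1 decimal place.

464.7 mm

Specimen A: after corrections the count is 3413 − 18 + 10 = 3405 laminae.
Specimen A: at 3 years per lamina, 3405 × 3 = 10215 years.
A: Extension rate ≈ 504.8 / 10215 = 0.049 mm/year.
Specimen B: multiplying by 3 years per lamina: 3161 × 3 = 9483 years. B's length ≈ 0.049 × 9483 = 464.7 mm.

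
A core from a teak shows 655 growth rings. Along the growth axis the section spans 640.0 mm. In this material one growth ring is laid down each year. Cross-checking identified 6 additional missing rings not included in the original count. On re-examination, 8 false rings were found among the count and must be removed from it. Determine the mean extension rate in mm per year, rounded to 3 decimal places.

True growth ring count = 655 − 8 + 6 = 653.
Mean rate = 640.0 mm / 653 years ≈ 0.980 mm per year.

0.980 mm per year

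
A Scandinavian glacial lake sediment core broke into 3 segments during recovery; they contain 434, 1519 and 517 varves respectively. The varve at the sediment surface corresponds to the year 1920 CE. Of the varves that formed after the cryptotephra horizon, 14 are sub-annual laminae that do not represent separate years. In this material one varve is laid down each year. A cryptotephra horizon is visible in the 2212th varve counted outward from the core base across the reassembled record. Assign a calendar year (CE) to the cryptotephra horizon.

Total varves = 434 + 1519 + 517 = 2470.
The cryptotephra horizon sits at varve 2212 from the core base, so 2470 − 2212 = 258 varves formed after it.
258 − 14 false = 244 true varves after the cryptotephra horizon.
Counting back 244 years from 1920 CE places the cryptotephra horizon in 1920 − 244 = 1676 CE.

1676 CE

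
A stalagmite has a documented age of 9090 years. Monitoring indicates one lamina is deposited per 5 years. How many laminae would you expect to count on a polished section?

Expected laminae: 9090 / 5 = 1818.
So 1818 laminae should be present.

1818 laminae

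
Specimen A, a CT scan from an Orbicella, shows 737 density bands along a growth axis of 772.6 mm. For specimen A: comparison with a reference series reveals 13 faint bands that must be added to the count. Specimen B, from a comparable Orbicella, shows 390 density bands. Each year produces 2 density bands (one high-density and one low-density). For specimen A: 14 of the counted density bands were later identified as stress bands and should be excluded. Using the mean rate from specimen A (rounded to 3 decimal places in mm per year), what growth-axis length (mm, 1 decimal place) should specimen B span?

409.3 mm

Specimen A: after corrections the count is 737 − 14 + 13 = 736 density bands.
Specimen A: 736 density bands at 2 per year is 736 / 2 = 368 years.
A: Extension rate ≈ 772.6 / 368 = 2.099 mm/year.
Specimen B: with 2 density bands per year, 390 / 2 = 195 years. Length of B = 2.099 × 195 = 409.3 mm.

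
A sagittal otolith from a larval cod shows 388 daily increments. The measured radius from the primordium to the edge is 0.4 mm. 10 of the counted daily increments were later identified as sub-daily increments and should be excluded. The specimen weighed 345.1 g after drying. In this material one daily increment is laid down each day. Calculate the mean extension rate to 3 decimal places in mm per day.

0.001 mm per day

Correcting the raw count gives 388 − 10 = 378 true daily increments.
Mean rate = 0.4 mm / 378 days ≈ 0.001 mm per day.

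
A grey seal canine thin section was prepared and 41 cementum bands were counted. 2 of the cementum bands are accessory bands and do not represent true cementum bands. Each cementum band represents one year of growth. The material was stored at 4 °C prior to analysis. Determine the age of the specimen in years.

True cementum band count = 41 − 2 = 39.
With a one-to-one cementum band periodicity this is 39 years.

39 yr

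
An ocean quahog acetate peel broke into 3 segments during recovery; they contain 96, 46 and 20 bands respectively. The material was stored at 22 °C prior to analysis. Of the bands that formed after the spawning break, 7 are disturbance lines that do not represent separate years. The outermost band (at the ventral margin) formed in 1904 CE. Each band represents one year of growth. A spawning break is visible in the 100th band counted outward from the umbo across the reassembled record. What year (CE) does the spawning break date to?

Total bands = 96 + 46 + 20 = 162.
The spawning break sits at band 100 from the umbo, so 162 − 100 = 62 bands formed after it.
Excluding 7 false bands: 62 − 7 = 55.
1904 − 55 = 1849 CE.

1849 CE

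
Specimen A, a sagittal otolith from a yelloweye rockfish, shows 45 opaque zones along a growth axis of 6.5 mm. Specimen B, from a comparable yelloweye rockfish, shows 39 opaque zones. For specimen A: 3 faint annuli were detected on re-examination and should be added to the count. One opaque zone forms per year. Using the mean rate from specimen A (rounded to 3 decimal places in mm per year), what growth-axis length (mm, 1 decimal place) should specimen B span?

Specimen A: correcting the raw count gives 45 + 3 = 48 true opaque zones.
A: Mean rate = 6.5 mm / 48 years ≈ 0.135 mm/year.
For B, 0.135 mm/year × 39 years = 5.3 mm.

5.3 mm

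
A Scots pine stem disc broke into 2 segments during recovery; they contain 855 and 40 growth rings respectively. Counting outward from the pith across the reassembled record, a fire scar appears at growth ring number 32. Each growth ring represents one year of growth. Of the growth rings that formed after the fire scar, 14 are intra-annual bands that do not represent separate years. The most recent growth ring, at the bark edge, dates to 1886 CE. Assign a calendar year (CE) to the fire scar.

Total growth rings = 855 + 40 = 895.
895 − 32 = 863 growth rings lie beyond the fire scar toward the bark edge.
Removing the 14 false growth rings leaves 863 − 14 = 849 true growth rings beyond the fire scar.
1886 − 849 = 1037 CE.

1037 CE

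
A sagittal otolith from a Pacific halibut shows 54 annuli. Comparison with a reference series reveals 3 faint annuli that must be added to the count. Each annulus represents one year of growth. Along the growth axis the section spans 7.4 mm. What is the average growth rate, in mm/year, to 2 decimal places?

Adjusted count: 54 + 3 = 57 annuli.
Extension rate ≈ 7.4 / 57 = 0.13 mm/year.

0.13 mm/year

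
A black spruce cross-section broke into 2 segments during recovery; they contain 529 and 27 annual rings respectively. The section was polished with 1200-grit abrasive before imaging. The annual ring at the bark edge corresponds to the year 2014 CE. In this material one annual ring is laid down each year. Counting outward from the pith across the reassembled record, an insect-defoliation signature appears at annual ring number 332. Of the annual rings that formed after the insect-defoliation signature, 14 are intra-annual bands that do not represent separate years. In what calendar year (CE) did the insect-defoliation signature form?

1804 CE

Total annual rings = 529 + 27 = 556.
Between annual ring 332 and the bark edge there are 556 − 332 = 224 annual rings.
Excluding 14 false annual rings: 224 − 14 = 210.
Counting back 210 years from 2014 CE places the insect-defoliation signature in 2014 − 210 = 1804 CE.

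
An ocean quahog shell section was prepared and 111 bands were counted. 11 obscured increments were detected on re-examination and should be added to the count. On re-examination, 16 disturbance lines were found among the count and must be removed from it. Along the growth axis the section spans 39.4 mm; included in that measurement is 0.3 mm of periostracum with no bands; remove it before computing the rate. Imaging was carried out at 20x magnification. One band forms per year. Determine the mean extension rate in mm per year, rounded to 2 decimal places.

0.37 mm per year

Correcting the raw count gives 111 − 16 + 11 = 106 true bands.
Removing the 0.3 mm offcut leaves 39.4 − 0.3 = 39.1 mm.
Mean rate = 39.1 mm / 106 years ≈ 0.37 mm per year.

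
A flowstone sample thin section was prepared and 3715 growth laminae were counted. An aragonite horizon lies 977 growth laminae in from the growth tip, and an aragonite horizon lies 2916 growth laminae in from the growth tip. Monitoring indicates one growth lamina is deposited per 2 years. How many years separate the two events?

The two markers are separated by 2916 − 977 = 1939 growth laminae.
1939 growth laminae at 2 years each span 1939 × 2 = 3878 years.

3878 yr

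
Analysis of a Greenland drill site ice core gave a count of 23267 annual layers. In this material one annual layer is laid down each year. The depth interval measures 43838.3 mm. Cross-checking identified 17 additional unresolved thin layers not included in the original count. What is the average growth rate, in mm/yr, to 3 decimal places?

After corrections the count is 23267 + 17 = 23284 annual layers.
43838.3 mm over 23284 years gives 43838.3 / 23284 ≈ 1.883 mm/yr.

1.883 mm/yr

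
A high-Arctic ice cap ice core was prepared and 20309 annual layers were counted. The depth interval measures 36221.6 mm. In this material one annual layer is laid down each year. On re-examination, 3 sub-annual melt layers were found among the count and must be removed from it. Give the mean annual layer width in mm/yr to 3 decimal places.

1.784 mm/yr

After corrections the count is 20309 − 3 = 20306 annual layers.
36221.6 mm over 20306 years gives 36221.6 / 20306 ≈ 1.784 mm/yr.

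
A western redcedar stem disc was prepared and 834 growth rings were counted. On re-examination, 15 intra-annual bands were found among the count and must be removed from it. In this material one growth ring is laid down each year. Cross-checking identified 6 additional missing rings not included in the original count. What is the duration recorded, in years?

Correcting the raw count gives 834 − 15 + 6 = 825 true growth rings.
With a one-to-one growth ring periodicity this is 825 years.

825 years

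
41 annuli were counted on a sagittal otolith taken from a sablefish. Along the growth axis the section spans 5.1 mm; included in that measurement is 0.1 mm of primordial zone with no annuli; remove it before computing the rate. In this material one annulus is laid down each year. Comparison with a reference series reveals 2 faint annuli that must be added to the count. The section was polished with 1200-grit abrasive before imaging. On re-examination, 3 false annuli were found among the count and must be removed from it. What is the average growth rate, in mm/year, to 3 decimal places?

0.125 mm/year

Adjusted count: 41 − 3 + 2 = 40 annuli.
Removing the 0.1 mm offcut leaves 5.1 − 0.1 = 5.0 mm.
Mean rate = 5.0 mm / 40 years ≈ 0.125 mm/year.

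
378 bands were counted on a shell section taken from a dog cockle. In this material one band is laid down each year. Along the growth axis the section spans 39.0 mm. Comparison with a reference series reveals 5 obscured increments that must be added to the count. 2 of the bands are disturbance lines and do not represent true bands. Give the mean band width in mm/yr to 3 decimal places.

0.102 mm/yr

Adjusted count: 378 − 2 + 5 = 381 bands.
Mean rate = 39.0 mm / 381 years ≈ 0.102 mm/yr.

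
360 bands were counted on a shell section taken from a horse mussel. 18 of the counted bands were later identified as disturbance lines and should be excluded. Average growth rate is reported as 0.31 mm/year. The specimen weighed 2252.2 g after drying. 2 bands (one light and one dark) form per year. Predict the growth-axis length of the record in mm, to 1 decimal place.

53.0 mm

Adjusted count: 360 − 18 = 342 bands.
Dividing by 2 bands per year: 342 / 2 = 171 years.
Predicted length = 0.31 mm/year × 171 years = 53.0 mm.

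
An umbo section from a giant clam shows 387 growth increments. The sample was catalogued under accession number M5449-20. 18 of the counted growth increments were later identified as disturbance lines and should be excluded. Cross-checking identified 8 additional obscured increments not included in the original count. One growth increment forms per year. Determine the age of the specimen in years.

True growth increment count = 387 − 18 + 8 = 377.
One growth increment per year makes the duration 377 years.

377 years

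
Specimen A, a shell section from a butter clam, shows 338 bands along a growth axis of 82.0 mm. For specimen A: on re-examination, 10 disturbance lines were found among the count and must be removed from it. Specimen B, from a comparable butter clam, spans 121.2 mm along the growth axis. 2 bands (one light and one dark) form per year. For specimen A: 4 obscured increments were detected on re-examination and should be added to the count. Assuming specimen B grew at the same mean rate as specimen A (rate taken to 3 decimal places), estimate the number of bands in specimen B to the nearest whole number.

491 bands

Specimen A: adjusted count: 338 − 10 + 4 = 332 bands.
Specimen A: 332 bands at 2 per year is 332 / 2 = 166 years.
A: Mean rate = 82.0 mm / 166 years ≈ 0.494 mm per year.
Specimen B: 121.2 mm / 0.494 mm per year = 245.34 years; at 2 bands per year that is 245.34 × 2 ≈ 491 bands.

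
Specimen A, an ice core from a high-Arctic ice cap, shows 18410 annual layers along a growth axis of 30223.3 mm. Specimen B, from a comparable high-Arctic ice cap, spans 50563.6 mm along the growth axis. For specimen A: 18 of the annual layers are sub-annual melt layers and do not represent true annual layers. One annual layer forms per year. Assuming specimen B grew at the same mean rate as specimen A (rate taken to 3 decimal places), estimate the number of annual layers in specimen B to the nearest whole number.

30775 annual layers

Specimen A: correcting the raw count gives 18410 − 18 = 18392 true annual layers.
A: Extension rate ≈ 30223.3 / 18392 = 1.643 mm per year.
Specimen B: 50563.6 mm / 1.643 mm per year = 30775.17 years ≈ 30775 annual layers.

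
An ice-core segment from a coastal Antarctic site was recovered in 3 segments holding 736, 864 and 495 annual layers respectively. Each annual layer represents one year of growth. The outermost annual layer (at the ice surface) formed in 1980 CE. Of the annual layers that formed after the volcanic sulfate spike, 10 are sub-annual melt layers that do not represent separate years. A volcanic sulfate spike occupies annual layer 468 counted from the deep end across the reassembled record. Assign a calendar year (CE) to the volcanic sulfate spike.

363 CE

Total annual layers = 736 + 864 + 495 = 2095.
2095 − 468 = 1627 annual layers lie beyond the volcanic sulfate spike toward the ice surface.
Removing the 10 false annual layers leaves 1627 − 10 = 1617 true annual layers beyond the volcanic sulfate spike.
1980 − 1617 = 363 CE.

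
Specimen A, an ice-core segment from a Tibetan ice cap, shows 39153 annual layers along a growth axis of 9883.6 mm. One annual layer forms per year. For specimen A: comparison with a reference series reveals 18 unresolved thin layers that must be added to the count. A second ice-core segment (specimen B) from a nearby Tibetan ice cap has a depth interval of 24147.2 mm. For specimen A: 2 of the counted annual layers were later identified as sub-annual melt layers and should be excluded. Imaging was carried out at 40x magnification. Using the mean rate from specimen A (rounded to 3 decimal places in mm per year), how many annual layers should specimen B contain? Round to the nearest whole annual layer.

95822 annual layers

Specimen A: correcting the raw count gives 39153 − 2 + 18 = 39169 true annual layers.
A: Mean rate = 9883.6 mm / 39169 years ≈ 0.252 mm/year.
B spans 24147.2 / 0.252 = 95822.22 years ≈ 95822 annual layers.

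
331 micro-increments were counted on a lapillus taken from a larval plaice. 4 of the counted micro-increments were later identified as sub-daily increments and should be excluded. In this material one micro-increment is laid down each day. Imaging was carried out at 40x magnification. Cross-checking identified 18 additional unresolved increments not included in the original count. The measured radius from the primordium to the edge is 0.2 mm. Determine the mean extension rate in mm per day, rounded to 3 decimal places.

0.001 mm per day

After corrections the count is 331 − 4 + 18 = 345 micro-increments.
0.2 mm over 345 days gives 0.2 / 345 ≈ 0.001 mm per day.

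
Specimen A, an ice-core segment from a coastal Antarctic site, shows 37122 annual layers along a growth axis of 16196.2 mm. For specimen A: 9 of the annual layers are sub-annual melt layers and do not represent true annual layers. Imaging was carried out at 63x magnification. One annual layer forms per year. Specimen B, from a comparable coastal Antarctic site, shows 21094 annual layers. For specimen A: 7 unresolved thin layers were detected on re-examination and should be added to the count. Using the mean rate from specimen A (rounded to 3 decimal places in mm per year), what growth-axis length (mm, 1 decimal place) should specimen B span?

9197.0 mm

Specimen A: true annual layer count = 37122 − 9 + 7 = 37120.
A: 16196.2 mm over 37120 years gives 16196.2 / 37120 ≈ 0.436 mm/yr.
For B, 0.436 mm/year × 21094 years = 9197.0 mm.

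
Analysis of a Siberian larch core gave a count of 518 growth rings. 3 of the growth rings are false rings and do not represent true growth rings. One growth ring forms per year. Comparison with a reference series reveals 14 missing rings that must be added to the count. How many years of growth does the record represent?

529 yr

Correcting the raw count gives 518 − 3 + 14 = 529 true growth rings.
At one growth ring per year, that is 529 years.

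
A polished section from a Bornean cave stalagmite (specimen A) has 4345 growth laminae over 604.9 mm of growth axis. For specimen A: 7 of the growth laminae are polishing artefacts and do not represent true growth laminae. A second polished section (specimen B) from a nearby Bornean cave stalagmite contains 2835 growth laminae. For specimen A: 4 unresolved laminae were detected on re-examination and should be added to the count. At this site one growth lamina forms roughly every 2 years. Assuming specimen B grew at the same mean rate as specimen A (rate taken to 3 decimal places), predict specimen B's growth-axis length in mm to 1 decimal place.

Specimen A: after corrections the count is 4345 − 7 + 4 = 4342 growth laminae.
Specimen A: 4342 growth laminae at 2 years each span 4342 × 2 = 8684 years.
A: 604.9 mm over 8684 years gives 604.9 / 8684 ≈ 0.070 mm per year.
Specimen B: at 2 years per growth lamina, 2835 × 2 = 5670 years. B's length ≈ 0.070 × 5670 = 396.9 mm.

396.9 mm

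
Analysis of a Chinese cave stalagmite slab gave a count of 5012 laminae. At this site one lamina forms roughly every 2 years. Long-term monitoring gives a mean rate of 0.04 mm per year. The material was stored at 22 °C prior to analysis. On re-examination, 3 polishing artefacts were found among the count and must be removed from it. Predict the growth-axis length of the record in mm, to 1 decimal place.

400.7 mm

After corrections the count is 5012 − 3 = 5009 laminae.
5009 laminae at 2 years each span 5009 × 2 = 10018 years.
10018 years at 0.04 mm/year gives 0.04 × 10018 = 400.7 mm.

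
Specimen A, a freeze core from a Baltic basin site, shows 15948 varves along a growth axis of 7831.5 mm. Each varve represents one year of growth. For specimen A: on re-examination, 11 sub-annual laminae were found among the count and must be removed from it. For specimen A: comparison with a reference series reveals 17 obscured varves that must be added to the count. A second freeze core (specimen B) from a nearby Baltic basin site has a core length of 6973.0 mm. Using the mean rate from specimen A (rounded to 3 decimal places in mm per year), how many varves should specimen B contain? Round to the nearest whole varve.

Specimen A: true varve count = 15948 − 11 + 17 = 15954.
A: Mean rate = 7831.5 mm / 15954 years ≈ 0.491 mm/year.
B spans 6973.0 / 0.491 = 14201.63 years ≈ 14202 varves.

14202 varves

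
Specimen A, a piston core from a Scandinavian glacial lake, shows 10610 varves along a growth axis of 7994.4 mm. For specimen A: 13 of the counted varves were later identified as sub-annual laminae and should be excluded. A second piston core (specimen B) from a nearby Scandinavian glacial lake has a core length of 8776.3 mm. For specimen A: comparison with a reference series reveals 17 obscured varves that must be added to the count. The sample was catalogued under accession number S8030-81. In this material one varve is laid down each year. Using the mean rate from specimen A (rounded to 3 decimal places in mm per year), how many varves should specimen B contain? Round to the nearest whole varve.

Specimen A: after corrections the count is 10610 − 13 + 17 = 10614 varves.
A: Extension rate ≈ 7994.4 / 10614 = 0.753 mm/year.
B spans 8776.3 / 0.753 = 11655.11 years ≈ 11655 varves.

11655 varves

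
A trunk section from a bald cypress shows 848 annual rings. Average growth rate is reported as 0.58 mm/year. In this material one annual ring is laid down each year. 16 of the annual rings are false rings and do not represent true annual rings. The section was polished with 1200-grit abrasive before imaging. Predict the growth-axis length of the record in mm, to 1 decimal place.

Correcting the raw count gives 848 − 16 = 832 true annual rings.
Length ≈ 0.58 × 832 = 482.6 mm.

482.6 mm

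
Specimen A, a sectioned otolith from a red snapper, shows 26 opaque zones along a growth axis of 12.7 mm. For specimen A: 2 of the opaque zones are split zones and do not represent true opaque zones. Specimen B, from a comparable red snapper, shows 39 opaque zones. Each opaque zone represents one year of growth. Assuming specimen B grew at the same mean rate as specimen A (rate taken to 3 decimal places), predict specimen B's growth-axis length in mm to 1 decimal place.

20.6 mm

Specimen A: true opaque zone count = 26 − 2 = 24.
A: Mean rate = 12.7 mm / 24 years ≈ 0.529 mm/year.
For B, 0.529 mm/year × 39 years = 20.6 mm.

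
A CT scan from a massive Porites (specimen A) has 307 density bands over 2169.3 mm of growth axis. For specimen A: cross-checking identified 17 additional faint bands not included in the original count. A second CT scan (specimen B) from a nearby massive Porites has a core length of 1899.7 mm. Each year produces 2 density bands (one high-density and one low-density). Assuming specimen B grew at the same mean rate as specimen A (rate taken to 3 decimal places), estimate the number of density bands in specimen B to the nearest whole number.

Specimen A: adjusted count: 307 + 17 = 324 density bands.
Specimen A: 324 density bands at 2 per year is 324 / 2 = 162 years.
A: 2169.3 mm over 162 years gives 2169.3 / 162 ≈ 13.391 mm/year.
B spans 1899.7 / 13.391 = 141.86 years; at 2 density bands per year that is 141.86 × 2 ≈ 284 density bands.

284 density bands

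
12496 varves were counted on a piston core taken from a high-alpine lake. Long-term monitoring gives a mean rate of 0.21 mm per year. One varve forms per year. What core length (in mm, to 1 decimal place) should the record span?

2624.2 mm

The record spans 12496 years at 0.21 mm per year.
Length ≈ 0.21 × 12496 = 2624.2 mm.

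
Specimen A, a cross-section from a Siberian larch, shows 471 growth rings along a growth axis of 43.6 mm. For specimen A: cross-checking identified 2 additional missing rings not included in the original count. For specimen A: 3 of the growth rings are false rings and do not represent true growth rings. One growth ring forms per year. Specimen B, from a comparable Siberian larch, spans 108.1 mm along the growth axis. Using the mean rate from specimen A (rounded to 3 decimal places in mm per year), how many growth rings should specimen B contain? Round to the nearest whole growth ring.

Specimen A: adjusted count: 471 − 3 + 2 = 470 growth rings.
A: Mean rate = 43.6 mm / 470 years ≈ 0.093 mm per year.
B spans 108.1 / 0.093 = 1162.37 years ≈ 1162 growth rings.

1162 growth rings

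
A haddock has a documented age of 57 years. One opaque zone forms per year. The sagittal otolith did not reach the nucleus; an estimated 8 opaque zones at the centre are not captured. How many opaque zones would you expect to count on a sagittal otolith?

At one opaque zone per year, 57 years correspond to 57 opaque zones.
57 − 8 missed = 49 opaque zones expected in the prepared section.

49 opaque zones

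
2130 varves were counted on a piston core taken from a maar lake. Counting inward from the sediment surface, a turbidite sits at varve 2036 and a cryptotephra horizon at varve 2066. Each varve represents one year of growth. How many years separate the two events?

2066 − 2036 = 30 varves lie between the two events.
That is 30 years at one varve per year.

30 years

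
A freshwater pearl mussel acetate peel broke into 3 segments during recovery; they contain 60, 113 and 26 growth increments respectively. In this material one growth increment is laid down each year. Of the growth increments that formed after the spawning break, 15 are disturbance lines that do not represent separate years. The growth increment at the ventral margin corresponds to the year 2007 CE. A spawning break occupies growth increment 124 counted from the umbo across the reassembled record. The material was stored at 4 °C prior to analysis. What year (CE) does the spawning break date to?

1947 CE

Total growth increments = 60 + 113 + 26 = 199.
The spawning break sits at growth increment 124 from the umbo, so 199 − 124 = 75 growth increments formed after it.
Removing the 15 false growth increments leaves 75 − 15 = 60 true growth increments beyond the spawning break.
2007 − 60 = 1947 CE.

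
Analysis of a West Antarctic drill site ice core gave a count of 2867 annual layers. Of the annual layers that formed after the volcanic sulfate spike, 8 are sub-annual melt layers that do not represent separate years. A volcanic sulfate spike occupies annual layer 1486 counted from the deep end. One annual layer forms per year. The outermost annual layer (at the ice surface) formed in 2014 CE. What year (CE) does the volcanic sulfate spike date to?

2867 − 1486 = 1381 annual layers lie beyond the volcanic sulfate spike toward the ice surface.
Removing the 8 false annual layers leaves 1381 − 8 = 1373 true annual layers beyond the volcanic sulfate spike.
2014 − 1373 = 641 CE.

641 CE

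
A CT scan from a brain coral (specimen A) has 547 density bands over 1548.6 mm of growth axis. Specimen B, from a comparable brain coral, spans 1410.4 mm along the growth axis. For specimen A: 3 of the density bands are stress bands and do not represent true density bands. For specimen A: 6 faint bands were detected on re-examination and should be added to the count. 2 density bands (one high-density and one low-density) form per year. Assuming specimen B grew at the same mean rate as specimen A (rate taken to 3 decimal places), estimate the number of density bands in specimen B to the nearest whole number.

501 density bands

Specimen A: adjusted count: 547 − 3 + 6 = 550 density bands.
Specimen A: dividing by 2 density bands per year: 550 / 2 = 275 years.
A: Extension rate ≈ 1548.6 / 275 = 5.631 mm per year.
For B, 1410.4 / 5.631 = 250.47 years; at 2 density bands per year that is 250.47 × 2 ≈ 501 density bands.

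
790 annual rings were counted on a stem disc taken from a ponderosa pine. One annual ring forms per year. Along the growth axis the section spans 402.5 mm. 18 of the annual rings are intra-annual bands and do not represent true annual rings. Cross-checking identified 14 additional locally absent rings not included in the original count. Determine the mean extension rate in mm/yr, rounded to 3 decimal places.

Adjusted count: 790 − 18 + 14 = 786 annual rings.
Extension rate ≈ 402.5 / 786 = 0.512 mm/yr.

0.512 mm/yr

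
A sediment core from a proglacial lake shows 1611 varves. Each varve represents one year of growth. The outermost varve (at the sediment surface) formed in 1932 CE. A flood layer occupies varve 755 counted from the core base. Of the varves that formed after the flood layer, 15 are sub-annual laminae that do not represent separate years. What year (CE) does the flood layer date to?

1611 − 755 = 856 varves lie beyond the flood layer toward the sediment surface.
Removing the 15 false varves leaves 856 − 15 = 841 true varves beyond the flood layer.
Counting back 841 years from 1932 CE places the flood layer in 1932 − 841 = 1091 CE.

1091 CE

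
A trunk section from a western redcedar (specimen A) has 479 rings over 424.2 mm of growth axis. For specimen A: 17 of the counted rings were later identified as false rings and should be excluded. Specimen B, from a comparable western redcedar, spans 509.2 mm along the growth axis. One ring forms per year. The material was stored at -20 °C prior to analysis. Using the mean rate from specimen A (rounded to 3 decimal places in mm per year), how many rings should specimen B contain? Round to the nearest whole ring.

555 rings

Specimen A: after corrections the count is 479 − 17 = 462 rings.
A: Extension rate ≈ 424.2 / 462 = 0.918 mm per year.
Specimen B: 509.2 mm / 0.918 mm per year = 554.68 years ≈ 555 rings.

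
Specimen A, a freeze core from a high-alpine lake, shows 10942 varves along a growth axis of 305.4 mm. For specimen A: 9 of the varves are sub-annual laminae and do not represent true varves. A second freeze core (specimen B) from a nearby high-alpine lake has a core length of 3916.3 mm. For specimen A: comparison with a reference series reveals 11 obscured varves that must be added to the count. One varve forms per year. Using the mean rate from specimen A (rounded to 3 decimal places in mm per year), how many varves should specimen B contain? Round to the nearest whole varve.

139868 varves

Specimen A: adjusted count: 10942 − 9 + 11 = 10944 varves.
A: 305.4 mm over 10944 years gives 305.4 / 10944 ≈ 0.028 mm/year.
B spans 3916.3 / 0.028 = 139867.86 years ≈ 139868 varves.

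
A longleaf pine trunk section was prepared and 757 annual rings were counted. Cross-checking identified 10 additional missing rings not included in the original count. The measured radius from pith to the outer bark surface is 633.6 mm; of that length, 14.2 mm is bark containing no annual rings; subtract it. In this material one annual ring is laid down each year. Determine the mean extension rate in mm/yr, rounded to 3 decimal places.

After corrections the count is 757 + 10 = 767 annual rings.
Net length = 633.6 − 14.2 = 619.4 mm.
Extension rate ≈ 619.4 / 767 = 0.808 mm/yr.

0.808 mm/yr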